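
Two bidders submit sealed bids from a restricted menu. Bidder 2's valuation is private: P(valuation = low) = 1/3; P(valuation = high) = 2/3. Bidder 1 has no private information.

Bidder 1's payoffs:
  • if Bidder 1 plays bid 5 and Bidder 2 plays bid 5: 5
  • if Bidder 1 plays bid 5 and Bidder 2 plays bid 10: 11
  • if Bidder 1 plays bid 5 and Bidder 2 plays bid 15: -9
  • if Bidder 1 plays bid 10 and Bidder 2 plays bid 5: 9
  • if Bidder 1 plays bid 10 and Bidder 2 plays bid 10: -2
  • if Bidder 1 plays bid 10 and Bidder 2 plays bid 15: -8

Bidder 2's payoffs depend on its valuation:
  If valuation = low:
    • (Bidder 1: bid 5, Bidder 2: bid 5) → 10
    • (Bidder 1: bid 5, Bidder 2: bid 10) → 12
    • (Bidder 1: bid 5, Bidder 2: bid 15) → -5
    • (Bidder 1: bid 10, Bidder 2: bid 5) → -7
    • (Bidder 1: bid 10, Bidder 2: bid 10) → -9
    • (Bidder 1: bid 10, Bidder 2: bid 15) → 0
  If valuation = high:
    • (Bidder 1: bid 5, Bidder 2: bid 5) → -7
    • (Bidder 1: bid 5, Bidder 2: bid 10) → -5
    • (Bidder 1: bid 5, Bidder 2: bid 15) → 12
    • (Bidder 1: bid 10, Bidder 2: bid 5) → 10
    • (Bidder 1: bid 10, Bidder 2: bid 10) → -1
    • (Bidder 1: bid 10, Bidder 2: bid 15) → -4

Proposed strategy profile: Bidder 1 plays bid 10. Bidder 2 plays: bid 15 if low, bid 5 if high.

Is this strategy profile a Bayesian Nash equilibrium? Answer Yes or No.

Yes

Bidder 1 plays bid 10: E[bid 10] = 1/3·(-8) + 2/3·(9) = 10/3; E[bid 5] = 1/3. Best-responding. ✓
Bidder 2 (valuation low), facing bid 10: bid 5 gives -7, bid 10 gives -9, bid 15 gives 0. Proposed bid 15 is best. ✓
Bidder 2 (valuation high), facing bid 10: bid 5 gives 10, bid 10 gives -1, bid 15 gives -4. Proposed bid 5 is best. ✓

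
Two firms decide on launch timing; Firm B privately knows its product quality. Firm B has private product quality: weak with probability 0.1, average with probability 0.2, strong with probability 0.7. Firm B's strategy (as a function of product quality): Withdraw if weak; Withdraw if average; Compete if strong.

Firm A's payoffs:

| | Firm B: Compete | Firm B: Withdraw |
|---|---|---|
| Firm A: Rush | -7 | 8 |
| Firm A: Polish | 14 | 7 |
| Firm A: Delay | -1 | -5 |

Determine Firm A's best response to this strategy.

Compute Firm A's expected payoff for each action, taking the expectation over Firm B's type.
E[Rush] = 0.1·(8) + 0.2·(8) + 0.7·(-7) = -2.5
E[Polish] = 0.1·(7) + 0.2·(7) + 0.7·(14) = 11.9
E[Delay] = 0.1·(-5) + 0.2·(-5) + 0.7·(-1) = -2.2
Best response: Polish (11.9 is the largest).

Polish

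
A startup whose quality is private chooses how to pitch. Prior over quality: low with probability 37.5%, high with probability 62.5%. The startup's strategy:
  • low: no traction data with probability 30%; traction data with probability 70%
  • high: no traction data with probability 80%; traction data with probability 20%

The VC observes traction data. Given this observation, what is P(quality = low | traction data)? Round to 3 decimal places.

0.677

Apply Bayes' rule using the sender's strategy as the likelihood.
P(traction data) = 0.375·0.7 + 0.625·0.2 = 0.3875
P(low | traction data) = (0.375·0.7) / 0.3875 = 0.2625 / 0.3875 = 0.677419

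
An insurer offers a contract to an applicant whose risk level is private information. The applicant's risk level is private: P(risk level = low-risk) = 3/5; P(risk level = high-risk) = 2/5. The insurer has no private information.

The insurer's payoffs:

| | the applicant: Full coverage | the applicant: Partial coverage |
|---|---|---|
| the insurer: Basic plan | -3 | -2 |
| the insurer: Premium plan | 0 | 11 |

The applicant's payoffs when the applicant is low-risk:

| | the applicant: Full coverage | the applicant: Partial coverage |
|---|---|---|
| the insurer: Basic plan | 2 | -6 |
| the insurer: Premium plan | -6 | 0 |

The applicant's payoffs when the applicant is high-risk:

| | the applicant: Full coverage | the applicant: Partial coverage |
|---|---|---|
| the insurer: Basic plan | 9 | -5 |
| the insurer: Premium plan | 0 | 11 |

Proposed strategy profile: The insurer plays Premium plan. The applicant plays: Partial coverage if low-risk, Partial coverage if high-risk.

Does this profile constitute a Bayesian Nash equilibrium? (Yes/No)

The insurer plays Premium plan: E[Premium plan] = 3/5·(11) + 2/5·(11) = 11; E[Basic plan] = -2. Best-responding. ✓
The applicant (risk level low-risk), facing Premium plan: Full coverage gives -6, Partial coverage gives 0. Proposed Partial coverage is best. ✓
The applicant (risk level high-risk), facing Premium plan: Full coverage gives 0, Partial coverage gives 11. Proposed Partial coverage is best. ✓

Yes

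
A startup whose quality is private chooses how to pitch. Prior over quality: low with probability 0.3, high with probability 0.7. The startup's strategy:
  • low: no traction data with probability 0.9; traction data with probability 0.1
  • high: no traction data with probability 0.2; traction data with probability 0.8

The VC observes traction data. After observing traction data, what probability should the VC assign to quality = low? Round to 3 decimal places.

P(traction data) = 0.3·0.1 + 0.7·0.8 = 0.59
P(low | traction data) = (0.3·0.1) / 0.59 = 0.03 / 0.59 = 0.0508475

0.051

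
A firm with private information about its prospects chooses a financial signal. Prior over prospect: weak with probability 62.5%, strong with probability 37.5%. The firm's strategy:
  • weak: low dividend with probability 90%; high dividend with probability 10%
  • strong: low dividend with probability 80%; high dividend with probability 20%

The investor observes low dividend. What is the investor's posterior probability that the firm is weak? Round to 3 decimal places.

Apply Bayes' rule using the sender's strategy as the likelihood.
P(low dividend) = 0.625·0.9 + 0.375·0.8 = 0.8625
P(weak | low dividend) = (0.625·0.9) / 0.8625 = 0.5625 / 0.8625 = 0.652174

0.652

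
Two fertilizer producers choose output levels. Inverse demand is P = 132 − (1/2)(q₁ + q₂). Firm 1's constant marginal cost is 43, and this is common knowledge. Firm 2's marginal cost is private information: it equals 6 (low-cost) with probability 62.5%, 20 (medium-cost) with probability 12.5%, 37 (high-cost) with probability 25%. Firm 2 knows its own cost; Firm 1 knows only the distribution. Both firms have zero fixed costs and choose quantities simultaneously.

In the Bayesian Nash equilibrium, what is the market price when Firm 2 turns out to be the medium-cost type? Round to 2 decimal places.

Firm 2 with cost c maximizes (132 − (1/2)(q₁+q₂) − c)·q₂, giving q₂(c) = (132 − c − (1/2)q₁).
E[c₂] = 0.625·6 + 0.125·20 + 0.25·37 = 15.5
Firm 1's FOC against E[q₂] yields q₁ = (132 − 2·43 + E[c₂])/(3/2) = (132 − 86 + 15.5)/(3/2) = 41.
q₂(medium-cost) = 91.5, so P = 132 − (1/2)·(41 + 91.5) = 65.75.

65.75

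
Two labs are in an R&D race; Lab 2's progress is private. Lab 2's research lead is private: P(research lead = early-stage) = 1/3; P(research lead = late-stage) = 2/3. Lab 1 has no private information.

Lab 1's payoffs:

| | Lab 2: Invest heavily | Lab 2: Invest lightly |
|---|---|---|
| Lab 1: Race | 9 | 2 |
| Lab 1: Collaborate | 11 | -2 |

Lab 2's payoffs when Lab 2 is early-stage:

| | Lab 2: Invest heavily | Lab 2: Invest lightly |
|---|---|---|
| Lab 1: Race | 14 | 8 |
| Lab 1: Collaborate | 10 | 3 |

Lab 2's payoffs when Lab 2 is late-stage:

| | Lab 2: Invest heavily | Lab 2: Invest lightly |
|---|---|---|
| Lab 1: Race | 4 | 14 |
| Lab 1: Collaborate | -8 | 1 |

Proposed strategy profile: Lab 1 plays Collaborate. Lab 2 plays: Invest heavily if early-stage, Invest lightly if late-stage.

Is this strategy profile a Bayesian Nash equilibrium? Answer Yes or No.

No

A profile is a BNE iff every type of every player is best-responding given beliefs about the other side.
Lab 1 plays Collaborate: E[Collaborate] = 1/3·(11) + 2/3·(-2) = 7/3; E[Race] = 13/3. Not best-responding. ✗
Lab 2 (research lead early-stage), facing Collaborate: Invest heavily gives 10, Invest lightly gives 3. Proposed Invest heavily is best. ✓
Lab 2 (research lead late-stage), facing Collaborate: Invest heavily gives -8, Invest lightly gives 1. Proposed Invest lightly is best. ✓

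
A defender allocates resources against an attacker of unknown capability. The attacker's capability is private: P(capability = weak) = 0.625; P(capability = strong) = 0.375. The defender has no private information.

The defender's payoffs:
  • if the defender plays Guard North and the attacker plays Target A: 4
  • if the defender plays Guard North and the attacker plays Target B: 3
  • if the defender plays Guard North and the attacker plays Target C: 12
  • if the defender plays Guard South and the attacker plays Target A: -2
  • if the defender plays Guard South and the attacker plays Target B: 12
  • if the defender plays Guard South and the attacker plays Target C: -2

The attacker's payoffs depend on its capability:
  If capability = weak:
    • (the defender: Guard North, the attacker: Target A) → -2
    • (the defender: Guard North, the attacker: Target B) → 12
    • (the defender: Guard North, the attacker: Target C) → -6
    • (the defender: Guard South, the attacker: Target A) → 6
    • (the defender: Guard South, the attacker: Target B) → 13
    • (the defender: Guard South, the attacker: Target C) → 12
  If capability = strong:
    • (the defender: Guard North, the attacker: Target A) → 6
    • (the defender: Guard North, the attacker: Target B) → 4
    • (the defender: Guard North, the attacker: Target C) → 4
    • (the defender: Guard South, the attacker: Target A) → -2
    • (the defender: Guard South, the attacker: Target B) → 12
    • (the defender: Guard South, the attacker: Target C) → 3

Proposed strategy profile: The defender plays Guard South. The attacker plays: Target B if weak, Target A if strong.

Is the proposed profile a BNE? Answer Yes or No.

No

The defender plays Guard South: E[Guard South] = 0.625·(12) + 0.375·(-2) = 6.75; E[Guard North] = 3.375. Best-responding. ✓
The attacker (capability weak), facing Guard South: Target A gives 6, Target B gives 13, Target C gives 12. Proposed Target B is best. ✓
The attacker (capability strong), facing Guard South: Target A gives -2, Target B gives 12, Target C gives 3. Proposed Target A is not best — profitable deviation exists. ✗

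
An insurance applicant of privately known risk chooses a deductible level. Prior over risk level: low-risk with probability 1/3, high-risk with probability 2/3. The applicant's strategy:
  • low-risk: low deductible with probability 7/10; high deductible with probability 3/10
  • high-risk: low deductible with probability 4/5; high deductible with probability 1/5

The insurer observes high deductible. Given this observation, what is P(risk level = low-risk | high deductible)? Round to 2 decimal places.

P(high deductible) = (1/3)·(3/10) + (2/3)·(1/5) = 7/30
P(low-risk | high deductible) = ((1/3)·(3/10)) / (7/30) = (1/10) / (7/30) = 3/7

0.43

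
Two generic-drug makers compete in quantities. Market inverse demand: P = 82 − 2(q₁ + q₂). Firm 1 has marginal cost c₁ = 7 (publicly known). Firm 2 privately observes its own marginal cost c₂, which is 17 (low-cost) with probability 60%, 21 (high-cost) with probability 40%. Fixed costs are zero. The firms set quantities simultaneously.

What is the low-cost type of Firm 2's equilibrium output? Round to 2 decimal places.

9.03

Each type of Firm 2 best-responds to q₁; Firm 1 best-responds to the expected q₂ over Firm 2's types.
Firm 2 with cost c maximizes (82 − 2(q₁+q₂) − c)·q₂, giving q₂(c) = (82 − c − 2q₁)/4.
E[c₂] = 0.6·17 + 0.4·21 = 18.6
Firm 1's FOC against E[q₂] yields q₁ = (82 − 2·7 + E[c₂])/6 = (82 − 14 + 18.6)/6 = 14.4333.
q₂(low-cost) = (82 − 17 − 2·14.4333)/4 = 9.03333.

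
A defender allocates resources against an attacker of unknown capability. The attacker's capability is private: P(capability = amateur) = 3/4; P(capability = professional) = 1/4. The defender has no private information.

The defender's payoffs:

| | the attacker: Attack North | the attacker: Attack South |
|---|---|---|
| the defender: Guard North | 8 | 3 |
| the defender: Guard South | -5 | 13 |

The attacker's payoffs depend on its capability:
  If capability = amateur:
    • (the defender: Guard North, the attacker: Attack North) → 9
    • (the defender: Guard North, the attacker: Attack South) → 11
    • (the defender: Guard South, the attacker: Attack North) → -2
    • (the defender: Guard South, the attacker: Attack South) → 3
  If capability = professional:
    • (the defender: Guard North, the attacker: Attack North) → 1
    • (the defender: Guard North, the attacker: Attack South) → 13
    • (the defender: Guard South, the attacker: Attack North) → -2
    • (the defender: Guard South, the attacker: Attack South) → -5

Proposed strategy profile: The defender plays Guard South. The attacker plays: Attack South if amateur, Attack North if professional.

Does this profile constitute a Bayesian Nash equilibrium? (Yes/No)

A profile is a BNE iff every type of every player is best-responding given beliefs about the other side.
The defender plays Guard South: E[Guard South] = 3/4·(13) + 1/4·(-5) = 17/2; E[Guard North] = 17/4. Best-responding. ✓
The attacker (capability amateur), facing Guard South: Attack North gives -2, Attack South gives 3. Proposed Attack South is best. ✓
The attacker (capability professional), facing Guard South: Attack North gives -2, Attack South gives -5. Proposed Attack North is best. ✓

Yes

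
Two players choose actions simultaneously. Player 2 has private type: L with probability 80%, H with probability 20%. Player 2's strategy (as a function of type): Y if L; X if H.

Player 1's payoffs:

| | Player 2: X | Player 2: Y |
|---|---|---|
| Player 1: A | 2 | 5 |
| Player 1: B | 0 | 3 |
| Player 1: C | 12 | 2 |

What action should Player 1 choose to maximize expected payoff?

E[A] = 0.8·(5) + 0.2·(2) = 4.4
E[B] = 0.8·(3) + 0.2·(0) = 2.4
E[C] = 0.8·(2) + 0.2·(12) = 4
Best response: A (4.4 is the largest).

A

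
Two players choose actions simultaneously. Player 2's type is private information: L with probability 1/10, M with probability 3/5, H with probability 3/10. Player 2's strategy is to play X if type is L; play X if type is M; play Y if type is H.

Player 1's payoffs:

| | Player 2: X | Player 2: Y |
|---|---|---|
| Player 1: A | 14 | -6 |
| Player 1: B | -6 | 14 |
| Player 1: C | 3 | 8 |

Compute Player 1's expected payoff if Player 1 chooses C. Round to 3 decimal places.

E[C] = 1/10·3 + 3/5·3 + 3/10·8 = 3/10 + 9/5 + 12/5 = 9/2

4.500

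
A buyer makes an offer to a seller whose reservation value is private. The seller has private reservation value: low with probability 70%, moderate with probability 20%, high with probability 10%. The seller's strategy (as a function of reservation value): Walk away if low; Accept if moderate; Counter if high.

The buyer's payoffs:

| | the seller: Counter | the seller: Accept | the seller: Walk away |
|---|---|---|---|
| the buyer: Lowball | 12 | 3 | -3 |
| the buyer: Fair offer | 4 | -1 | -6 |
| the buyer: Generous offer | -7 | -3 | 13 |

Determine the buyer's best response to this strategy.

E[Lowball] = 0.7·(-3) + 0.2·(3) + 0.1·(12) = -0.3
E[Fair offer] = 0.7·(-6) + 0.2·(-1) + 0.1·(4) = -4
E[Generous offer] = 0.7·(13) + 0.2·(-3) + 0.1·(-7) = 7.8
Best response: Generous offer (7.8 is the largest).

Generous offer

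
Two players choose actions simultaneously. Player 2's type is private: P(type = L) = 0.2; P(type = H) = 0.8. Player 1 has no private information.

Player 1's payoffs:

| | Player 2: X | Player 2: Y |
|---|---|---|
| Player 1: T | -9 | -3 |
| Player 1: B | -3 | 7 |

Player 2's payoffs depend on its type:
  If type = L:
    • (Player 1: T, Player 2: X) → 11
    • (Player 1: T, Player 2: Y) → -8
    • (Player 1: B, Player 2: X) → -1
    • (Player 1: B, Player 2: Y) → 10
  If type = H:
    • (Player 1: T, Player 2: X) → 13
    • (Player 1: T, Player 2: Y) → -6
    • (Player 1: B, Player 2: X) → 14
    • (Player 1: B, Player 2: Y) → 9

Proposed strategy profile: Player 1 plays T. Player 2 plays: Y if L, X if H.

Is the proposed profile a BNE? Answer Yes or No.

Player 1 plays T: E[T] = 0.2·(-3) + 0.8·(-9) = -7.8; E[B] = -1. Not best-responding. ✗
Player 2 (type L), facing T: X gives 11, Y gives -8. Proposed Y is not best — profitable deviation exists. ✗
Player 2 (type H), facing T: X gives 13, Y gives -6. Proposed X is best. ✓

No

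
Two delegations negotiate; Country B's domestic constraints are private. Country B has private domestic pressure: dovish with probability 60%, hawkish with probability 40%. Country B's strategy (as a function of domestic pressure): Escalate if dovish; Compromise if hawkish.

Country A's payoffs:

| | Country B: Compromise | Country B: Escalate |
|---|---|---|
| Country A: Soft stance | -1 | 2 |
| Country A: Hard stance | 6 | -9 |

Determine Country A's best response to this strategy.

Soft stance

E[Soft stance] = 0.6·(2) + 0.4·(-1) = 0.8
E[Hard stance] = 0.6·(-9) + 0.4·(6) = -3
Best response: Soft stance (0.8 is the largest).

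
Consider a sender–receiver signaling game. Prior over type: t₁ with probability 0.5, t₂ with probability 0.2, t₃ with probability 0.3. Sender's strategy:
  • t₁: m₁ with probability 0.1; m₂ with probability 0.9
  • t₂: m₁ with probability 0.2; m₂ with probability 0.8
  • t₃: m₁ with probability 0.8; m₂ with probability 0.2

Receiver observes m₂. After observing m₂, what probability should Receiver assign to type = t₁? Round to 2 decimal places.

Apply Bayes' rule using the sender's strategy as the likelihood.
P(m₂) = 0.5·0.9 + 0.2·0.8 + 0.3·0.2 = 0.67
P(t₁ | m₂) = (0.5·0.9) / 0.67 = 0.45 / 0.67 = 0.671642

0.67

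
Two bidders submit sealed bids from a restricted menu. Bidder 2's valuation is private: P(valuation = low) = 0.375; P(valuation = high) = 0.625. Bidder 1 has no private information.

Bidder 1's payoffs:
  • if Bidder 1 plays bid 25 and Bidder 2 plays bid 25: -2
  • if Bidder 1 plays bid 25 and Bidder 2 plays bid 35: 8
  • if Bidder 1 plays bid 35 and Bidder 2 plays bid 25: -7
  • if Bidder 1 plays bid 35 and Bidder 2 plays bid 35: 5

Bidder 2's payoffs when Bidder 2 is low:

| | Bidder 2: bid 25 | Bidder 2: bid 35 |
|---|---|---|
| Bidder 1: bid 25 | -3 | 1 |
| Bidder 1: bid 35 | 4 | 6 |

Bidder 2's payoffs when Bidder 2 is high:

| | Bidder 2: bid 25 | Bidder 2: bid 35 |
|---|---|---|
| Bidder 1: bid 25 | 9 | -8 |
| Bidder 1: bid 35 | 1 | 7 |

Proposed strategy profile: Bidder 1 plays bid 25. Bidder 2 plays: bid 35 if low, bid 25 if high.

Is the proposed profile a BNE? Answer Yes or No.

Bidder 1 plays bid 25: E[bid 25] = 0.375·(8) + 0.625·(-2) = 1.75; E[bid 35] = -2.5. Best-responding. ✓
Bidder 2 (valuation low), facing bid 25: bid 25 gives -3, bid 35 gives 1. Proposed bid 35 is best. ✓
Bidder 2 (valuation high), facing bid 25: bid 25 gives 9, bid 35 gives -8. Proposed bid 25 is best. ✓

Yes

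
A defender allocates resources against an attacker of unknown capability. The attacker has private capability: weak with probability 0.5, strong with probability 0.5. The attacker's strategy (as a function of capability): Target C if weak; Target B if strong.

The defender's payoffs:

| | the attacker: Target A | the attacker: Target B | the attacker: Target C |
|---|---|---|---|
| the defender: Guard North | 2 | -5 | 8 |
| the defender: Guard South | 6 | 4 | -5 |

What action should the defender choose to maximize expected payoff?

E[Guard North] = 0.5·(8) + 0.5·(-5) = 1.5
E[Guard South] = 0.5·(-5) + 0.5·(4) = -0.5
Best response: Guard North (1.5 is the largest).

Guard North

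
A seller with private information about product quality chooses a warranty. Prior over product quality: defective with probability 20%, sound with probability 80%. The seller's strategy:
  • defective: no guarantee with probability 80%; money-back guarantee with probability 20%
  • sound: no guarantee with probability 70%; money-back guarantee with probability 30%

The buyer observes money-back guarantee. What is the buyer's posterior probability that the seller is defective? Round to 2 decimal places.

0.14

Apply Bayes' rule using the sender's strategy as the likelihood.
P(money-back guarantee) = 0.2·0.2 + 0.8·0.3 = 0.28
P(defective | money-back guarantee) = (0.2·0.2) / 0.28 = 0.04 / 0.28 = 0.142857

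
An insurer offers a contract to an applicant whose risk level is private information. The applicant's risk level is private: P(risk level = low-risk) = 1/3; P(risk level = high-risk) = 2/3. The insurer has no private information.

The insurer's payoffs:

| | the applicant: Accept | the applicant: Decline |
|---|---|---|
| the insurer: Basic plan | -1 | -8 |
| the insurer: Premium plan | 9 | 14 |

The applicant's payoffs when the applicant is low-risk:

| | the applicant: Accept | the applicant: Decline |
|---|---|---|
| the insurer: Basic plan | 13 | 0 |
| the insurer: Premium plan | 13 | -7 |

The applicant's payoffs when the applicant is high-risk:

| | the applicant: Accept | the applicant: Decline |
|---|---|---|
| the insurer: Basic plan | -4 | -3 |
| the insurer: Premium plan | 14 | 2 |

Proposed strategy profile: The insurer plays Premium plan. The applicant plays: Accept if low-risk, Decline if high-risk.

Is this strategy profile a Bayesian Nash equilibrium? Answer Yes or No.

No

A profile is a BNE iff every type of every player is best-responding given beliefs about the other side.
The insurer plays Premium plan: E[Premium plan] = 1/3·(9) + 2/3·(14) = 37/3; E[Basic plan] = -17/3. Best-responding. ✓
The applicant (risk level low-risk), facing Premium plan: Accept gives 13, Decline gives -7. Proposed Accept is best. ✓
The applicant (risk level high-risk), facing Premium plan: Accept gives 14, Decline gives 2. Proposed Decline is not best — profitable deviation exists. ✗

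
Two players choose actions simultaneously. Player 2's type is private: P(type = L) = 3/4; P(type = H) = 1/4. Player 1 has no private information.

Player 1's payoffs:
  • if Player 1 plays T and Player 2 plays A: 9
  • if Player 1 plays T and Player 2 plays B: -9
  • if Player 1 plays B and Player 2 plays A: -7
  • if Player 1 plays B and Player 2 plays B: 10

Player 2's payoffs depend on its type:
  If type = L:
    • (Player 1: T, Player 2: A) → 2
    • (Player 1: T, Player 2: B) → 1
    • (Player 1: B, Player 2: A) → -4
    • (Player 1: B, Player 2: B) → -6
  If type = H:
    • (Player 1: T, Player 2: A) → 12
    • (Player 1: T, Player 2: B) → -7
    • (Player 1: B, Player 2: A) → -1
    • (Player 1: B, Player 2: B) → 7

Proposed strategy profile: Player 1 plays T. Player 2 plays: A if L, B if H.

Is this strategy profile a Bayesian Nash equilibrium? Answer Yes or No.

No

A profile is a BNE iff every type of every player is best-responding given beliefs about the other side.
Player 1 plays T: E[T] = 3/4·(9) + 1/4·(-9) = 9/2; E[B] = -11/4. Best-responding. ✓
Player 2 (type L), facing T: A gives 2, B gives 1. Proposed A is best. ✓
Player 2 (type H), facing T: A gives 12, B gives -7. Proposed B is not best — profitable deviation exists. ✗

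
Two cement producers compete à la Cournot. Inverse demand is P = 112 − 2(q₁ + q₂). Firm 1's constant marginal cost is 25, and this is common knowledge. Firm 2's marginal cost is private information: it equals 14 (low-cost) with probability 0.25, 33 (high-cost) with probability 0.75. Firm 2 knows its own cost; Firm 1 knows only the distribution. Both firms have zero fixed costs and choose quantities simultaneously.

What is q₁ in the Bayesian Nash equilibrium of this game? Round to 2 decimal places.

15.04

Type-c best response for Firm 2: q₂(c) = (112 − c)/4 − q₁/2.
Firm 1 maximizes expected profit; its first-order condition is 112 − 4q₁ − 2E[q₂] − 25 = 0.
Substituting E[q₂] and solving: E[c₂] = 28.25, so q₁ = (112 − 2·25 + 28.25)/6 = 15.0417.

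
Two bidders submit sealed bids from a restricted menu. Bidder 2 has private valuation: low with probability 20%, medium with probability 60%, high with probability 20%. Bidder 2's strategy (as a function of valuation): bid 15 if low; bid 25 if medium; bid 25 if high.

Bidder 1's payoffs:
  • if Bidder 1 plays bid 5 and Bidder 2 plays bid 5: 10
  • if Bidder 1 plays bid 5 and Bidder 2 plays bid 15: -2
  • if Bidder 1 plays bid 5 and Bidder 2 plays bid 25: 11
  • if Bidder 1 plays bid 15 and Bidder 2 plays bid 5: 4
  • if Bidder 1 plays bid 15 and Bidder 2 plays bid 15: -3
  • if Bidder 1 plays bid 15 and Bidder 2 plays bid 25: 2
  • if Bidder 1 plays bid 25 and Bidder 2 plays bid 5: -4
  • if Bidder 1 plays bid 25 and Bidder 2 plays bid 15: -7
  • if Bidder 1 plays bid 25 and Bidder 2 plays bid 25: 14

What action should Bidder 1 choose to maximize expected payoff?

bid 25

E[bid 5] = 0.2·(-2) + 0.6·(11) + 0.2·(11) = 8.4
E[bid 15] = 0.2·(-3) + 0.6·(2) + 0.2·(2) = 1
E[bid 25] = 0.2·(-7) + 0.6·(14) + 0.2·(14) = 9.8
Best response: bid 25 (9.8 is the largest).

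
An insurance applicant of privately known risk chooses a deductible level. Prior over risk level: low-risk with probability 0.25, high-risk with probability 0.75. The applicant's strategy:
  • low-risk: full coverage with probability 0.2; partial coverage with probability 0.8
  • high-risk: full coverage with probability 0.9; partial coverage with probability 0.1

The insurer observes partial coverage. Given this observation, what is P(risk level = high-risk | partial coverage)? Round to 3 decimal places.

Apply Bayes' rule using the sender's strategy as the likelihood.
P(partial coverage) = 0.25·0.8 + 0.75·0.1 = 0.275
P(high-risk | partial coverage) = (0.75·0.1) / 0.275 = 0.075 / 0.275 = 0.272727

0.273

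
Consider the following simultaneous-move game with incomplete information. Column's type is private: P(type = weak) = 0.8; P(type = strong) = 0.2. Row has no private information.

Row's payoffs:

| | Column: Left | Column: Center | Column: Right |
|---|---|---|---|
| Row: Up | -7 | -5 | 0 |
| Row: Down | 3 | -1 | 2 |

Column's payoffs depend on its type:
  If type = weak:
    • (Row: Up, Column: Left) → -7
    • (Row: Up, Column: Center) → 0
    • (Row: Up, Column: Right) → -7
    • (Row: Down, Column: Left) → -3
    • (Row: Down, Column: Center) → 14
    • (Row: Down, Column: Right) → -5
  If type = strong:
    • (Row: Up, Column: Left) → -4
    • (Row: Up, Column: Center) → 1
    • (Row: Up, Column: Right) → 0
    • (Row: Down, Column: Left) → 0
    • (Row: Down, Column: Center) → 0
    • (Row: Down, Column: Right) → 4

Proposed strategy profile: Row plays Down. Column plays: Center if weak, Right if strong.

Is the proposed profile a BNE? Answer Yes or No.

A profile is a BNE iff every type of every player is best-responding given beliefs about the other side.
Row plays Down: E[Down] = 0.8·(-1) + 0.2·(2) = -0.4; E[Up] = -4. Best-responding. ✓
Column (type weak), facing Down: Left gives -3, Center gives 14, Right gives -5. Proposed Center is best. ✓
Column (type strong), facing Down: Left gives 0, Center gives 0, Right gives 4. Proposed Right is best. ✓

Yes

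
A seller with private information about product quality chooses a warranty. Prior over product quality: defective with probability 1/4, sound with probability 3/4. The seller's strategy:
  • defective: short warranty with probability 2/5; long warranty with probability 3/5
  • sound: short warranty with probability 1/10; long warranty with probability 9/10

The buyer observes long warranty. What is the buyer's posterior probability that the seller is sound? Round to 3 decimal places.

Apply Bayes' rule using the sender's strategy as the likelihood.
P(long warranty) = (1/4)·(3/5) + (3/4)·(9/10) = 33/40
P(sound | long warranty) = ((3/4)·(9/10)) / (33/40) = (27/40) / (33/40) = 9/11

0.818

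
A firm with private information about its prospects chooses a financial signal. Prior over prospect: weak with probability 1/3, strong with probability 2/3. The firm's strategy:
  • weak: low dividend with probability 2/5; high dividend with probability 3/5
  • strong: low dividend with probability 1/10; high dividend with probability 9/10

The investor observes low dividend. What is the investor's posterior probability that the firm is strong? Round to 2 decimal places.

Apply Bayes' rule using the sender's strategy as the likelihood.
P(low dividend) = (1/3)·(2/5) + (2/3)·(1/10) = 1/5
P(strong | low dividend) = ((2/3)·(1/10)) / (1/5) = (1/15) / (1/5) = 1/3

0.33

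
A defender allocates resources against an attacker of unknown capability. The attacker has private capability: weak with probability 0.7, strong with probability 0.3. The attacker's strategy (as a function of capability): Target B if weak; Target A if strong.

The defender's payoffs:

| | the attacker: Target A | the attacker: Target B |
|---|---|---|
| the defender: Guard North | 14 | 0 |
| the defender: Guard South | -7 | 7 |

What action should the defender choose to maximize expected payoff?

Guard North

E[Guard North] = 0.7·(0) + 0.3·(14) = 4.2
E[Guard South] = 0.7·(7) + 0.3·(-7) = 2.8
Best response: Guard North (4.2 is the largest).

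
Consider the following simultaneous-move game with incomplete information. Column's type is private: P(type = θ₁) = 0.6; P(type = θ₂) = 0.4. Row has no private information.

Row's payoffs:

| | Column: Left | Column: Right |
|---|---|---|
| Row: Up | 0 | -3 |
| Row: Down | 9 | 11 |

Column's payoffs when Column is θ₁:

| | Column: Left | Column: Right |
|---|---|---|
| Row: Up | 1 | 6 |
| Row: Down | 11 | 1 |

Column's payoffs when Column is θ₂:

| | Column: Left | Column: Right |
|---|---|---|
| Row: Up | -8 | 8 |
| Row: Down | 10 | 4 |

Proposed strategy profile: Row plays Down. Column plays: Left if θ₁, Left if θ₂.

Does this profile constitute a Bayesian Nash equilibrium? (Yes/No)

Yes

A profile is a BNE iff every type of every player is best-responding given beliefs about the other side.
Row plays Down: E[Down] = 0.6·(9) + 0.4·(9) = 9; E[Up] = 0. Best-responding. ✓
Column (type θ₁), facing Down: Left gives 11, Right gives 1. Proposed Left is best. ✓
Column (type θ₂), facing Down: Left gives 10, Right gives 4. Proposed Left is best. ✓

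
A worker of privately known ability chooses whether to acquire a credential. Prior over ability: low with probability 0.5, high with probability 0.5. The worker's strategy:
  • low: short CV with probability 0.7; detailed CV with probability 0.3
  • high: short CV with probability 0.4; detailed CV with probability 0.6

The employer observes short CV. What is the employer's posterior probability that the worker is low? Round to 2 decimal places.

Apply Bayes' rule using the sender's strategy as the likelihood.
P(short CV) = 0.5·0.7 + 0.5·0.4 = 0.55
P(low | short CV) = (0.5·0.7) / 0.55 = 0.35 / 0.55 = 0.636364

0.64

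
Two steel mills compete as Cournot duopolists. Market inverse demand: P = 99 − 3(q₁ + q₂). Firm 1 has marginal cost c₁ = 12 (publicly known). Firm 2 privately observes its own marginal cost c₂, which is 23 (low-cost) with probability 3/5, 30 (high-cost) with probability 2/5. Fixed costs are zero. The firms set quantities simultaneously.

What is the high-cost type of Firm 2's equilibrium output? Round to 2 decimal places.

Type-c best response for Firm 2: q₂(c) = (99 − c)/6 − q₁/2.
Firm 1 maximizes expected profit; its first-order condition is 99 − 6q₁ − 3E[q₂] − 12 = 0.
Substituting E[q₂] and solving: E[c₂] = 25.8, so q₁ = (99 − 2·12 + 25.8)/9 = 11.2.
q₂(high-cost) = (99 − 30 − 3·11.2)/6 = 5.9.

5.90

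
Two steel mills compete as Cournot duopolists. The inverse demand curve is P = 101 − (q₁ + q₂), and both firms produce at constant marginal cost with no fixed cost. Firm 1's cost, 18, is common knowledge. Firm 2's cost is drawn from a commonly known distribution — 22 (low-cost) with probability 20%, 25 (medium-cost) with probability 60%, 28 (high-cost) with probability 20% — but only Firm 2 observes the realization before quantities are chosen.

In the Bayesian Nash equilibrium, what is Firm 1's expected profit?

900

Firm 2 with cost c maximizes (101 − (q₁+q₂) − c)·q₂, giving q₂(c) = (101 − c − q₁)/2.
E[c₂] = 0.2·22 + 0.6·25 + 0.2·28 = 25
Firm 1's FOC against E[q₂] yields q₁ = (101 − 2·18 + E[c₂])/3 = (101 − 36 + 25)/3 = 30.
E[P] = 101 − (q₁ + E[q₂]) = 48; Firm 1's expected profit = (E[P] − 18)·q₁ = (48 − 18)·30 = 900.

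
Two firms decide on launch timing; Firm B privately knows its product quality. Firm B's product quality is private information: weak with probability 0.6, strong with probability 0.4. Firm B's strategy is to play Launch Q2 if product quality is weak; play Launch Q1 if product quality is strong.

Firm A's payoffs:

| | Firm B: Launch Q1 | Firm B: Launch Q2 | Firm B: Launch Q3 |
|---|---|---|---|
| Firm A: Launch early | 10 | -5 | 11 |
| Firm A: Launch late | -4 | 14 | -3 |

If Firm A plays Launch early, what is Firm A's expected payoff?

1

E[Launch early] = 0.6·(-5) + 0.4·10 = (-3) + 4 = 1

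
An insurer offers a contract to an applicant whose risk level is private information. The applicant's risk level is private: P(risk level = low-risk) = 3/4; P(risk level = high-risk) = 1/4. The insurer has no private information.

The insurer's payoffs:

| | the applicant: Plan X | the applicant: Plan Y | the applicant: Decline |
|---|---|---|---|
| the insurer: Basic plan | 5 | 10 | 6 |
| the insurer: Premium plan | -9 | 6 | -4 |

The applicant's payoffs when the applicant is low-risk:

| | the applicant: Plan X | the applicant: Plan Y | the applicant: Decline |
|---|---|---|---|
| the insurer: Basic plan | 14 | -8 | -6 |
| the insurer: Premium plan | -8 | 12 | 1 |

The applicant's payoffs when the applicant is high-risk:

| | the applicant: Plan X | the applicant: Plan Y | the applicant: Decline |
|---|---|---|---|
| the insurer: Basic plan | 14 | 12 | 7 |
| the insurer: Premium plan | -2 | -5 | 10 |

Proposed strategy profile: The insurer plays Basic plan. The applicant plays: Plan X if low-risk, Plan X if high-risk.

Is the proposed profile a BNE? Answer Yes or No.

A profile is a BNE iff every type of every player is best-responding given beliefs about the other side.
The insurer plays Basic plan: E[Basic plan] = 3/4·(5) + 1/4·(5) = 5; E[Premium plan] = -9. Best-responding. ✓
The applicant (risk level low-risk), facing Basic plan: Plan X gives 14, Plan Y gives -8, Decline gives -6. Proposed Plan X is best. ✓
The applicant (risk level high-risk), facing Basic plan: Plan X gives 14, Plan Y gives 12, Decline gives 7. Proposed Plan X is best. ✓

Yes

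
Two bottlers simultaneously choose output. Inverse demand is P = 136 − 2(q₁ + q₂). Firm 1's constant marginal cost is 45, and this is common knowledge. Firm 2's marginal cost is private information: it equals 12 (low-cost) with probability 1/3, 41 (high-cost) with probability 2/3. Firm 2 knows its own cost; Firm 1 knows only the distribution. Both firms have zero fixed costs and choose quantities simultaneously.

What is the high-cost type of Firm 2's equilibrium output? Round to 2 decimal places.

Type-c best response for Firm 2: q₂(c) = (136 − c)/4 − q₁/2.
Firm 1 maximizes expected profit; its first-order condition is 136 − 4q₁ − 2E[q₂] − 45 = 0.
Substituting E[q₂] and solving: E[c₂] = 31.3333, so q₁ = (136 − 2·45 + 31.3333)/6 = 12.8889.
q₂(high-cost) = (136 − 41 − 2·12.8889)/4 = 17.3056.

17.31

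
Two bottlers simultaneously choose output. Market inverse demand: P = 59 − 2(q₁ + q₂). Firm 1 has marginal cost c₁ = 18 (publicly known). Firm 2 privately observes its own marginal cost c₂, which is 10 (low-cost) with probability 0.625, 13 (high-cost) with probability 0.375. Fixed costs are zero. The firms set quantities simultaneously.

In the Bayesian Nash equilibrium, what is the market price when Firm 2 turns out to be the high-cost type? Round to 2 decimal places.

30.31

Firm 2 with cost c maximizes (59 − 2(q₁+q₂) − c)·q₂, giving q₂(c) = (59 − c − 2q₁)/4.
E[c₂] = 0.625·10 + 0.375·13 = 11.125
Firm 1's FOC against E[q₂] yields q₁ = (59 − 2·18 + E[c₂])/6 = (59 − 36 + 11.125)/6 = 5.6875.
q₂(high-cost) = 8.65625, so P = 59 − 2·(5.6875 + 8.65625) = 30.3125.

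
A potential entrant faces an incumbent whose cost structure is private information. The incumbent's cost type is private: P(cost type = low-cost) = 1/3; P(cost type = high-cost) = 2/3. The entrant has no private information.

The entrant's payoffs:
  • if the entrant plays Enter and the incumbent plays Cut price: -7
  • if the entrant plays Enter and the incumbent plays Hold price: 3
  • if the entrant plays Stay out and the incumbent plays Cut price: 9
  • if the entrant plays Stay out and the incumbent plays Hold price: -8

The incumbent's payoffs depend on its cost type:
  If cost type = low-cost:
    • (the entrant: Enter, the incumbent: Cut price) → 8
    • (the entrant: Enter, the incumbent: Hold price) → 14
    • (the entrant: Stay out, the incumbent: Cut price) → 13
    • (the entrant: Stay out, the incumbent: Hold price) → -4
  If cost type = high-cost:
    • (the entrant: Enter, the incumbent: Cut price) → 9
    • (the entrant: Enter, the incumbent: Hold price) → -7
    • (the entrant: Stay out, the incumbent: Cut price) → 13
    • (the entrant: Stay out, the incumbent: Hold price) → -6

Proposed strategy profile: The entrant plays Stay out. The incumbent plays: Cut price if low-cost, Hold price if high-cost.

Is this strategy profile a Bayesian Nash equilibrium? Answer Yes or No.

The entrant plays Stay out: E[Stay out] = 1/3·(9) + 2/3·(-8) = -7/3; E[Enter] = -1/3. Not best-responding. ✗
The incumbent (cost type low-cost), facing Stay out: Cut price gives 13, Hold price gives -4. Proposed Cut price is best. ✓
The incumbent (cost type high-cost), facing Stay out: Cut price gives 13, Hold price gives -6. Proposed Hold price is not best — profitable deviation exists. ✗

No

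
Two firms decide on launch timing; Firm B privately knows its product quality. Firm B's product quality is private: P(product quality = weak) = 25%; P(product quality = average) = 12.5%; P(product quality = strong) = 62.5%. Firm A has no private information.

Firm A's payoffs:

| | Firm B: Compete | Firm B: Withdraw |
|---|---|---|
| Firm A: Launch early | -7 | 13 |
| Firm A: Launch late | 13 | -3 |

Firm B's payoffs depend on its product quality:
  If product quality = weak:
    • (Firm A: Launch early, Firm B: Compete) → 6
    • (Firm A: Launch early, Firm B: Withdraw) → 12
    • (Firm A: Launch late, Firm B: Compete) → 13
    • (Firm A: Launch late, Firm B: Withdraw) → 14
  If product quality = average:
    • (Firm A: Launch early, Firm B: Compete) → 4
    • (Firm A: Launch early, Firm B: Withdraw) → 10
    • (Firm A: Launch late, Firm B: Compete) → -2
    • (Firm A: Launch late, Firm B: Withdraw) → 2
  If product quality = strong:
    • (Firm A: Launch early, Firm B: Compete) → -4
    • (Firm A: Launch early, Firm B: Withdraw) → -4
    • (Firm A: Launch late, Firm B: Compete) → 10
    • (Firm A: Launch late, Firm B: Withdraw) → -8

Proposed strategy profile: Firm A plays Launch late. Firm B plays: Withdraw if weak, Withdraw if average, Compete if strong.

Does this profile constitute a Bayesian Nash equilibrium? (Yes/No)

Yes

A profile is a BNE iff every type of every player is best-responding given beliefs about the other side.
Firm A plays Launch late: E[Launch late] = 0.25·(-3) + 0.125·(-3) + 0.625·(13) = 7; E[Launch early] = 0.5. Best-responding. ✓
Firm B (product quality weak), facing Launch late: Compete gives 13, Withdraw gives 14. Proposed Withdraw is best. ✓
Firm B (product quality average), facing Launch late: Compete gives -2, Withdraw gives 2. Proposed Withdraw is best. ✓
Firm B (product quality strong), facing Launch late: Compete gives 10, Withdraw gives -8. Proposed Compete is best. ✓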